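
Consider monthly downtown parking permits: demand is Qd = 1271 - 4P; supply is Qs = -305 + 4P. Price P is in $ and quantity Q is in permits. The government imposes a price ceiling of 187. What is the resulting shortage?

Evaluating both curves at the ceiling price 187 gives Qd = 523, Qs = 443.
Shortage = Qd - Qs = 523 - 443 = 80.

Shortage = 80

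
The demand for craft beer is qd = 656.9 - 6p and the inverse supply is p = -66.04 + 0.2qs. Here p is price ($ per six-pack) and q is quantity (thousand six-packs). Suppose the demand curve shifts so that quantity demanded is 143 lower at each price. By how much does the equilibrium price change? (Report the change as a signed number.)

Δp = -13

In direct form, qs = 330.2 + 5p.
Equating demand and supply, 656.9 - 6p = 330.2 + 5p gives 11p = 326.7, so p* = 29.7.
From the demand curve, q* = 656.9 - 6(29.7) = 478.7.
After the shift, demand is qd = 513.9 - 6p.
New equilibrium: 183.7 = 11p, so p = 16.7 and q = 413.7.
Δp = 16.7 - 29.7 = -13.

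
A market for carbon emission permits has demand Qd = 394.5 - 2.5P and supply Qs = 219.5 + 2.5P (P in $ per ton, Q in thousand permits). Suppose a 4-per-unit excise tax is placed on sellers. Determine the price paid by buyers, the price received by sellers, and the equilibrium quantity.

P_b = 37, P_s = 33, Q = 302

Sellers keep P_s = P_b - 4 per unit, so supply in terms of the buyer price is Qs = 209.5 + 2.5P_b.
Market clearing requires 394.5 - 2.5P_b = 209.5 + 2.5P_b; hence 185 = 5P_b and P_b = 37.
Then P_s = 37 - 4 = 33 and Q = 394.5 - 2.5(37) = 302.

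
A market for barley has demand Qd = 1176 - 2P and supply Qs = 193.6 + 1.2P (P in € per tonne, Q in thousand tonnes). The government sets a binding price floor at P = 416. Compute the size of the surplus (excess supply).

Surplus = 348.8

With P fixed at 416, quantity demanded is 344 and quantity supplied is 692.8.
Surplus = Qs - Qd = 692.8 - 344 = 348.8.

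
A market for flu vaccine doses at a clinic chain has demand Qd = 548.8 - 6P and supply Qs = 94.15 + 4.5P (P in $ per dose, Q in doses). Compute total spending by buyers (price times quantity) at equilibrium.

Total spending by buyers = 12513.7

Equating demand and supply, 548.8 - 6P = 94.15 + 4.5P gives 10.5P = 454.65, so P* = 43.3.
From the demand curve, Q* = 548.8 - 6(43.3) = 289.
Total spending by buyers = P* × Q* = 43.3 × 289 = 12513.7.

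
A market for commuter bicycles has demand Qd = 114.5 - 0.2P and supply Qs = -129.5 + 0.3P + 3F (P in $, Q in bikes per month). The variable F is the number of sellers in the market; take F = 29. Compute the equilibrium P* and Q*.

With F = 29, supply is Qs = -42.5 + 0.3P.
At equilibrium Qd = Qs, so 114.5 - 0.2P = -42.5 + 0.3P; collecting terms, 157 = 0.5P and P* = 314.
Plugging P* into demand: Q* = 114.5 - 0.2(314) = 51.7.

P* = 314, Q* = 51.7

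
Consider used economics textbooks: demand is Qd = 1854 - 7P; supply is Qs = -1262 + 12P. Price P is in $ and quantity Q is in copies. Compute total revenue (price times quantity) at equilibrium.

Equating demand and supply, 1854 - 7P = -1262 + 12P gives 19P = 3116, so P* = 164.
Substitute back: Q* = 1854 - 7(164) = 706.
Total revenue = P* × Q* = 164 × 706 = 115784.

Total revenue = 115784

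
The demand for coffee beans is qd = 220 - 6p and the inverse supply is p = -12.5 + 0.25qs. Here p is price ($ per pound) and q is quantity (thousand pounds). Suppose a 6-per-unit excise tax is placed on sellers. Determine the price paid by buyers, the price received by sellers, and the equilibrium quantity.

p_b = 19.4, p_s = 13.4, q = 103.6

Rewriting in direct form: qs = 50 + 4p.
With a tax of 6 on sellers, they supply based on the net price p_s = p_b - 6, so qs = 26 + 4p_b.
Equate demand and the shifted supply: 220 - 6p_b = 26 + 4p_b, giving 10p_b = 194, so p_b = 19.4.
So p_s = 13.4 and the quantity traded is q = 220 - 6(19.4) = 103.6.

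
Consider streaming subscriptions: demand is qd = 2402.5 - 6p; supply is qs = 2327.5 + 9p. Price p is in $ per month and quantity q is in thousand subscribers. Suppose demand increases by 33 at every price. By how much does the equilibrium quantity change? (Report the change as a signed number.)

Δq = 19.8

At equilibrium qd = qs, so 2402.5 - 6p = 2327.5 + 9p; collecting terms, 75 = 15p and p* = 5.
From the demand curve, q* = 2402.5 - 6(5) = 2372.5.
After the shift, demand is qd = 2435.5 - 6p.
The new intersection has 108 = 15p, i.e. p = 7.2, q = 2392.3.
Δq = 2392.3 - 2372.5 = 19.8.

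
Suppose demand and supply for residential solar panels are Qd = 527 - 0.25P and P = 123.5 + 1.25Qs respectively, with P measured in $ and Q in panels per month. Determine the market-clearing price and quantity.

Rewriting in direct form: Qs = -98.8 + 0.8P.
Equating demand and supply, 527 - 0.25P = -98.8 + 0.8P gives 1.05P = 625.8, so P* = 596.
Plugging P* into demand: Q* = 527 - 0.25(596) = 378.

P* = 596, Q* = 378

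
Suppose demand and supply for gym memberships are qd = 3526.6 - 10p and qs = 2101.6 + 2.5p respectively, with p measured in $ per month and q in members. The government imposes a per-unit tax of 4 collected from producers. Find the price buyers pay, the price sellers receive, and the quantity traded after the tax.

With a tax of 4 on producers, they supply based on the net price p_s = p_b - 4, so qs = 2091.6 + 2.5p_b.
Equate demand and the shifted supply: 3526.6 - 10p_b = 2091.6 + 2.5p_b, giving 12.5p_b = 1435, so p_b = 114.8.
So p_s = 110.8 and the quantity traded is q = 3526.6 - 10(114.8) = 2378.6.

p_b = 114.8, p_s = 110.8, q = 2378.6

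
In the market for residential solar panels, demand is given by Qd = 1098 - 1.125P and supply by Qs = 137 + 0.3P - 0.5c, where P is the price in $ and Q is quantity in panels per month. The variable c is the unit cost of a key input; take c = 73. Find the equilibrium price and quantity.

P* = 700, Q* = 310.5

With c = 73, supply is Qs = 100.5 + 0.3P.
The market clears where 1098 - 1.125P = 100.5 + 0.3P. Rearranging, 1.425P = 997.5, hence P* = 700.
Then Q* = 1098 - 1.125(700) = 310.5.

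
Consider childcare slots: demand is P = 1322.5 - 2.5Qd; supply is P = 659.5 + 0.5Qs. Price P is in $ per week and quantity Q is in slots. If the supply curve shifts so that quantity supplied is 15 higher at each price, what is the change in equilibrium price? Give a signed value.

ΔP = -6.25

Solving each curve for Q: Qd = 529 - 0.4P and Qs = -1319 + 2P.
Equating demand and supply, 529 - 0.4P = -1319 + 2P gives 2.4P = 1848, so P* = 770.
Plugging P* into demand: Q* = 529 - 0.4(770) = 221.
After the shift, supply is Qs = -1304 + 2P.
Re-solving, 2.4P = 1833 gives P = 763.75 and Q = 223.5.
ΔP = 763.75 - 770 = -6.25.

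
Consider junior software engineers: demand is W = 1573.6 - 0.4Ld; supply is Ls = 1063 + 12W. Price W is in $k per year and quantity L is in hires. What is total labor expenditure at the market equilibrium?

Inverting to quantity form: Ld = 3934 - 2.5W.
The market clears where 3934 - 2.5W = 1063 + 12W. Rearranging, 14.5W = 2871, hence W* = 198.
From the demand curve, L* = 3934 - 2.5(198) = 3439.
Total labor expenditure = W* × L* = 198 × 3439 = 680922.

Total labor expenditure = 680922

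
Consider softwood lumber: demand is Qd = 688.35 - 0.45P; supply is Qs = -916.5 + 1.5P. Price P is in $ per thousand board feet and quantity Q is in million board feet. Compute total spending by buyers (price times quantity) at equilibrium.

Equating demand and supply, 688.35 - 0.45P = -916.5 + 1.5P gives 1.95P = 1604.85, so P* = 823.
From the demand curve, Q* = 688.35 - 0.45(823) = 318.
Total spending by buyers = P* × Q* = 823 × 318 = 261714.

Total spending by buyers = 261714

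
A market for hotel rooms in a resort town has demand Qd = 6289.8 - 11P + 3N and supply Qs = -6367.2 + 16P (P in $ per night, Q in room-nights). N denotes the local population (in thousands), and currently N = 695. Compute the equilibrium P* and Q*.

P* = 546, Q* = 2368.8

With N = 695, demand is Qd = 8374.8 - 11P.
The market clears where 8374.8 - 11P = -6367.2 + 16P. Rearranging, 27P = 14742, hence P* = 546.
Then Q* = 8374.8 - 11(546) = 2368.8.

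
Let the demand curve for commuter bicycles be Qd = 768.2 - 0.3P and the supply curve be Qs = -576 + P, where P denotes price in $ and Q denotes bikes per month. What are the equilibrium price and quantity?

P* = 1034, Q* = 458

Set Qd = Qs: 768.2 - 0.3P = -576 + P, so 1344.2 = 1.3P and P* = 1034.
From the demand curve, Q* = 768.2 - 0.3(1034) = 458.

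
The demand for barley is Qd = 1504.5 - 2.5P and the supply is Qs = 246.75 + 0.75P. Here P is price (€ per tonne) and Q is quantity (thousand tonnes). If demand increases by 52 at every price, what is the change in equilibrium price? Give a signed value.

ΔP = 16

At equilibrium Qd = Qs, so 1504.5 - 2.5P = 246.75 + 0.75P; collecting terms, 1257.75 = 3.25P and P* = 387.
Plugging P* into demand: Q* = 1504.5 - 2.5(387) = 537.
After the shift, demand is Qd = 1556.5 - 2.5P.
The new intersection has 1309.75 = 3.25P, i.e. P = 403, Q = 549.
ΔP = 403 - 387 = 16.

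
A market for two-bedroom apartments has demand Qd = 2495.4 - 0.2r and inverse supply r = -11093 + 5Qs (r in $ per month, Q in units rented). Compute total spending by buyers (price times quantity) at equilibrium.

Total spending by buyers = 1631044

In direct form, Qs = 2218.6 + 0.2r.
Set Qd = Qs: 2495.4 - 0.2r = 2218.6 + 0.2r, so 276.8 = 0.4r and r* = 692.
Then Q* = 2495.4 - 0.2(692) = 2357.
Total spending by buyers = r* × Q* = 692 × 2357 = 1631044.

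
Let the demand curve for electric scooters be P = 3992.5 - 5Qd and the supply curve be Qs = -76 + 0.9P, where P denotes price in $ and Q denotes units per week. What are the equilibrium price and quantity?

P* = 795, Q* = 639.5

Solving each curve for Q: Qd = 798.5 - 0.2P.
At equilibrium Qd = Qs, so 798.5 - 0.2P = -76 + 0.9P; collecting terms, 874.5 = 1.1P and P* = 795.
From the demand curve, Q* = 798.5 - 0.2(795) = 639.5.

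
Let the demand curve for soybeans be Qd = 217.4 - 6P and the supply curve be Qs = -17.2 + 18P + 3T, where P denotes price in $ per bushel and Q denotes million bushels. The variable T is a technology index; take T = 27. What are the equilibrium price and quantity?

P* = 6.4, Q* = 179

With T = 27, supply is Qs = 63.8 + 18P.
Equating demand and supply, 217.4 - 6P = 63.8 + 18P gives 24P = 153.6, so P* = 6.4.
Plugging P* into demand: Q* = 217.4 - 6(6.4) = 179.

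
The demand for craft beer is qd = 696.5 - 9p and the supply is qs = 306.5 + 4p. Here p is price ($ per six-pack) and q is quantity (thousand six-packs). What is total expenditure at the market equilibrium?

Total expenditure = 12795

Set qd = qs: 696.5 - 9p = 306.5 + 4p, so 390 = 13p and p* = 30.
Then q* = 696.5 - 9(30) = 426.5.
Total expenditure = p* × q* = 30 × 426.5 = 12795.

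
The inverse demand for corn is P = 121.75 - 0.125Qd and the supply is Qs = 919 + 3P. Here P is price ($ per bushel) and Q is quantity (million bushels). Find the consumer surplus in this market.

Consumer surplus = 54522.25

In direct form, Qd = 974 - 8P.
Equating demand and supply, 974 - 8P = 919 + 3P gives 11P = 55, so P* = 5.
Then Q* = 974 - 8(5) = 934.
Demand choke price (Qd = 0): P = 974/8 = 121.75. Consumer surplus = ½ × (121.75 - 5) × 934 = 54522.25.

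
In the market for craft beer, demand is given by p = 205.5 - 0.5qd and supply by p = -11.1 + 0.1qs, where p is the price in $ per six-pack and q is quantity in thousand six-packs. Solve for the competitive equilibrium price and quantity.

p* = 25, q* = 361

Solving each curve for q: qd = 411 - 2p and qs = 111 + 10p.
Equating demand and supply, 411 - 2p = 111 + 10p gives 12p = 300, so p* = 25.
Plugging p* into demand: q* = 411 - 2(25) = 361.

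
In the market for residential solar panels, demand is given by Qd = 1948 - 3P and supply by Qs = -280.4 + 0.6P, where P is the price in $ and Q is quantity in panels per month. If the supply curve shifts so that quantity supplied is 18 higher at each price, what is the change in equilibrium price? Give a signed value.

ΔP = -5

Set Qd = Qs: 1948 - 3P = -280.4 + 0.6P, so 2228.4 = 3.6P and P* = 619.
From the demand curve, Q* = 1948 - 3(619) = 91.
After the shift, supply is Qs = -262.4 + 0.6P.
Re-solving, 3.6P = 2210.4 gives P = 614 and Q = 106.
ΔP = 614 - 619 = -5.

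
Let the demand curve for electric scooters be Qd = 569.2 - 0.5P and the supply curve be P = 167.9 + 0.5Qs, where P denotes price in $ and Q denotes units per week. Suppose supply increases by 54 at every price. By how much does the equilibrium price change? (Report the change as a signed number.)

In direct form, Qs = -335.8 + 2P.
Set Qd = Qs: 569.2 - 0.5P = -335.8 + 2P, so 905 = 2.5P and P* = 362.
Substitute back: Q* = 569.2 - 0.5(362) = 388.2.
After the shift, supply is Qs = -281.8 + 2P.
The new intersection has 851 = 2.5P, i.e. P = 340.4, Q = 399.
ΔP = 340.4 - 362 = -21.6.

ΔP = -21.6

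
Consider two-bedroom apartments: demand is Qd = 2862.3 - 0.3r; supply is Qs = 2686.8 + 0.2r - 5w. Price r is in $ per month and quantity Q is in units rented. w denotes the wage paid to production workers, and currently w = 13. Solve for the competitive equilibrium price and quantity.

With w = 13, supply is Qs = 2621.8 + 0.2r.
Equating demand and supply, 2862.3 - 0.3r = 2621.8 + 0.2r gives 0.5r = 240.5, so r* = 481.
Substitute back: Q* = 2862.3 - 0.3(481) = 2718.

r* = 481, Q* = 2718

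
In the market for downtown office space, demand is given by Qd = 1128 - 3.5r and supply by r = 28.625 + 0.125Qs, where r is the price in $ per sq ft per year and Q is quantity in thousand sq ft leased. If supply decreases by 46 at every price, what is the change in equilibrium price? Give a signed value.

Inverting to quantity form: Qs = -229 + 8r.
At equilibrium Qd = Qs, so 1128 - 3.5r = -229 + 8r; collecting terms, 1357 = 11.5r and r* = 118.
Plugging r* into demand: Q* = 1128 - 3.5(118) = 715.
After the shift, supply is Qs = -275 + 8r.
New equilibrium: 1403 = 11.5r, so r = 122 and Q = 701.
Δr = 122 - 118 = 4.

Δr = 4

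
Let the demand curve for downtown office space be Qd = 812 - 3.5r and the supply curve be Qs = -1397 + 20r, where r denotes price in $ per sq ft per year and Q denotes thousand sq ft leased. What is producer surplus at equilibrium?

At equilibrium Qd = Qs, so 812 - 3.5r = -1397 + 20r; collecting terms, 2209 = 23.5r and r* = 94.
Substitute back: Q* = 812 - 3.5(94) = 483.
Supply choke price (Qs = 0): r = 69.85. Producer surplus = ½ × (94 - 69.85) × 483 = 5832.225.

Producer surplus = 5832.225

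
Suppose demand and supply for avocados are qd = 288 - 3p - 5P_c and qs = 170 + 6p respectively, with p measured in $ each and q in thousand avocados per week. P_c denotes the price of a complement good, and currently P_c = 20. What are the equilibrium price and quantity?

p* = 2, q* = 182

With P_c = 20, demand is qd = 188 - 3p.
The market clears where 188 - 3p = 170 + 6p. Rearranging, 9p = 18, hence p* = 2.
Plugging p* into demand: q* = 188 - 3(2) = 182.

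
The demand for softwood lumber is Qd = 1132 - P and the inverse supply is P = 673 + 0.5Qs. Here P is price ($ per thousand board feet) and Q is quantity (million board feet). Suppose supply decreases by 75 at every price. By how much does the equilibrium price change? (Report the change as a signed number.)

ΔP = 25

Inverting to quantity form: Qs = -1346 + 2P.
At equilibrium Qd = Qs, so 1132 - P = -1346 + 2P; collecting terms, 2478 = 3P and P* = 826.
Substitute back: Q* = 1132 - 826 = 306.
After the shift, supply is Qs = -1421 + 2P.
Re-solving, 3P = 2553 gives P = 851 and Q = 281.
ΔP = 851 - 826 = 25.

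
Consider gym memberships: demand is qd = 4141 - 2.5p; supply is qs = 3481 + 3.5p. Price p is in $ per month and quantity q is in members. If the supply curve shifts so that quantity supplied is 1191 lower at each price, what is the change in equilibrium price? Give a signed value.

Δp = 198.5

Set qd = qs: 4141 - 2.5p = 3481 + 3.5p, so 660 = 6p and p* = 110.
From the demand curve, q* = 4141 - 2.5(110) = 3866.
After the shift, supply is qs = 2290 + 3.5p.
Re-solving, 6p = 1851 gives p = 308.5 and q = 3369.75.
Δp = 308.5 - 110 = 198.5.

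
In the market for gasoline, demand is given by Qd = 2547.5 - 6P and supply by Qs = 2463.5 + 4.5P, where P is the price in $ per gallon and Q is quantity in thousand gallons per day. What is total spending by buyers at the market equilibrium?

Total spending by buyers = 19996

Set Qd = Qs: 2547.5 - 6P = 2463.5 + 4.5P, so 84 = 10.5P and P* = 8.
From the demand curve, Q* = 2547.5 - 6(8) = 2499.5.
Total spending by buyers = P* × Q* = 8 × 2499.5 = 19996.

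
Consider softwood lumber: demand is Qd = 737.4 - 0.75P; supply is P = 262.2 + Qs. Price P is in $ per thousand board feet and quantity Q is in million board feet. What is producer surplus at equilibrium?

Solving each curve for Q: Qs = -262.2 + P.
At equilibrium Qd = Qs, so 737.4 - 0.75P = -262.2 + P; collecting terms, 999.6 = 1.75P and P* = 571.2.
Then Q* = 737.4 - 0.75(571.2) = 309.
Supply choke price (Qs = 0): P = 262.2. Producer surplus = ½ × (571.2 - 262.2) × 309 = 47740.5.

Producer surplus = 47740.5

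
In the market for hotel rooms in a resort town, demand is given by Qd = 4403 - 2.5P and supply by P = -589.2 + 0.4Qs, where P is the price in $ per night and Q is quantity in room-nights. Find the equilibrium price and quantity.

Solving each curve for Q: Qs = 1473 + 2.5P.
Set Qd = Qs: 4403 - 2.5P = 1473 + 2.5P, so 2930 = 5P and P* = 586.
Substitute back: Q* = 4403 - 2.5(586) = 2938.

P* = 586, Q* = 2938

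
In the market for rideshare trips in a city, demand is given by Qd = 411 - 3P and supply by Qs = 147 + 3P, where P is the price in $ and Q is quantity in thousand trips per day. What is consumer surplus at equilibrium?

The market clears where 411 - 3P = 147 + 3P. Rearranging, 6P = 264, hence P* = 44.
Plugging P* into demand: Q* = 411 - 3(44) = 279.
Demand choke price (Qd = 0): P = 411/3 = 137. Consumer surplus = ½ × (137 - 44) × 279 = 12973.5.

Consumer surplus = 12973.5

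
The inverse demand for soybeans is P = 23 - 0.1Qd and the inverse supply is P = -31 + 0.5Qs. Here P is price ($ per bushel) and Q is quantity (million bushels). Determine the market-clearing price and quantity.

Inverting to quantity form: Qd = 230 - 10P and Qs = 62 + 2P.
Equating demand and supply, 230 - 10P = 62 + 2P gives 12P = 168, so P* = 14.
Plugging P* into demand: Q* = 230 - 10(14) = 90.

P* = 14, Q* = 90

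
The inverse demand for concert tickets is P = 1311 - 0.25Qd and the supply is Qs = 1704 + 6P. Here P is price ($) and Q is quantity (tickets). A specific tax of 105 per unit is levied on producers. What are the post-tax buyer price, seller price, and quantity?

P_b = 417, P_s = 312, Q = 3576

Rewriting in direct form: Qd = 5244 - 4P.
The tax drives a wedge P_b - P_s = 105. Substituting P_s = P_b - 105 into supply: Qs = 1074 + 6P_b.
Market clearing requires 5244 - 4P_b = 1074 + 6P_b; hence 4170 = 10P_b and P_b = 417.
Then P_s = 417 - 105 = 312 and Q = 5244 - 4(417) = 3576.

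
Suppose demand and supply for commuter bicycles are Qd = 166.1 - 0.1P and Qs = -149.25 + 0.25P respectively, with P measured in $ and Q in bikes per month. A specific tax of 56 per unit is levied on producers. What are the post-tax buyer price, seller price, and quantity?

With a tax of 56 on producers, they supply based on the net price P_s = P_b - 56, so Qs = -163.25 + 0.25P_b.
Market clearing requires 166.1 - 0.1P_b = -163.25 + 0.25P_b; hence 329.35 = 0.35P_b and P_b = 941.
Then P_s = 941 - 56 = 885 and Q = 166.1 - 0.1(941) = 72.

P_b = 941, P_s = 885, Q = 72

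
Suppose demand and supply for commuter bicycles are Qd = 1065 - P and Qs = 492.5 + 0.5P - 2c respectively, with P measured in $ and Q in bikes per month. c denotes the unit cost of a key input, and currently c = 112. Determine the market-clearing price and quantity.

With c = 112, supply is Qs = 268.5 + 0.5P.
Set Qd = Qs: 1065 - P = 268.5 + 0.5P, so 796.5 = 1.5P and P* = 531.
Plugging P* into demand: Q* = 1065 - 531 = 534.

P* = 531, Q* = 534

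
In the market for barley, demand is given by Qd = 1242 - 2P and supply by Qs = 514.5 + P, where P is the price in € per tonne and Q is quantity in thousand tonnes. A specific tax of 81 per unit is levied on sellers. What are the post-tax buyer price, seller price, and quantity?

P_b = 269.5, P_s = 188.5, Q = 703

With a tax of 81 on sellers, they supply based on the net price P_s = P_b - 81, so Qs = 433.5 + P_b.
Market clearing requires 1242 - 2P_b = 433.5 + P_b; hence 808.5 = 3P_b and P_b = 269.5.
So P_s = 188.5 and the quantity traded is Q = 1242 - 2(269.5) = 703.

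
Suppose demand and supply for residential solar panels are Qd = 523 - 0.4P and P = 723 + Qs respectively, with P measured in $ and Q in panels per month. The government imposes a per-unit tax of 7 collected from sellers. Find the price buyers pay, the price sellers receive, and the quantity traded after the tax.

P_b = 895, P_s = 888, Q = 165

Solving each curve for Q: Qs = -723 + P.
Sellers keep P_s = P_b - 7 per unit, so supply in terms of the buyer price is Qs = -730 + P_b.
Set Qd = Qs: 523 - 0.4P_b = -730 + P_b, so 1253 = 1.4P_b and P_b = 895.
Then P_s = 895 - 7 = 888 and Q = 523 - 0.4(895) = 165.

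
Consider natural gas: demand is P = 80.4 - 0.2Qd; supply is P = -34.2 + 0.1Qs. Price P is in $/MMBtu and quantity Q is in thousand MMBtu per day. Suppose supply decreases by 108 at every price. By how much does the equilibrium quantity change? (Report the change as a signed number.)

ΔQ = -36

Solving each curve for Q: Qd = 402 - 5P and Qs = 342 + 10P.
At equilibrium Qd = Qs, so 402 - 5P = 342 + 10P; collecting terms, 60 = 15P and P* = 4.
Plugging P* into demand: Q* = 402 - 5(4) = 382.
After the shift, supply is Qs = 234 + 10P.
Re-solving, 15P = 168 gives P = 11.2 and Q = 346.
ΔQ = 346 - 382 = -36.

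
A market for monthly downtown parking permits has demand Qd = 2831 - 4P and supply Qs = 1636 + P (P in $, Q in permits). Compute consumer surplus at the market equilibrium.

At equilibrium Qd = Qs, so 2831 - 4P = 1636 + P; collecting terms, 1195 = 5P and P* = 239.
Then Q* = 2831 - 4(239) = 1875.
Demand choke price (Qd = 0): P = 2831/4 = 707.75. Consumer surplus = ½ × (707.75 - 239) × 1875 = 439453.125.

Consumer surplus = 439453.125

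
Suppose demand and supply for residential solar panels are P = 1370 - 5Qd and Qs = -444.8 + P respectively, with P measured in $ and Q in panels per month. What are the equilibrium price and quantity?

P* = 599, Q* = 154.2

In direct form, Qd = 274 - 0.2P.
Equating demand and supply, 274 - 0.2P = -444.8 + P gives 1.2P = 718.8, so P* = 599.
From the demand curve, Q* = 274 - 0.2(599) = 154.2.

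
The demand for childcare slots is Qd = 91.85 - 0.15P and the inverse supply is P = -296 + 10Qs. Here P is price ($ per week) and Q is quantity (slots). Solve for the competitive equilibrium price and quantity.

P* = 249, Q* = 54.5

In direct form, Qs = 29.6 + 0.1P.
The market clears where 91.85 - 0.15P = 29.6 + 0.1P. Rearranging, 0.25P = 62.25, hence P* = 249.
Substitute back: Q* = 91.85 - 0.15(249) = 54.5.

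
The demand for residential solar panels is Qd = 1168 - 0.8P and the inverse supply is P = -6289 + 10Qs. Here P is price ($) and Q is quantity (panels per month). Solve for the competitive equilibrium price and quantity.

P* = 599, Q* = 688.8

Solving each curve for Q: Qs = 628.9 + 0.1P.
Equating demand and supply, 1168 - 0.8P = 628.9 + 0.1P gives 0.9P = 539.1, so P* = 599.
Substitute back: Q* = 1168 - 0.8(599) = 688.8.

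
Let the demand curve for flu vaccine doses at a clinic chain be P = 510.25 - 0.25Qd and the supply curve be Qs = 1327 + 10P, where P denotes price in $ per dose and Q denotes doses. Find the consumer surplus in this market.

Consumer surplus = 421821.125

In direct form, Qd = 2041 - 4P.
The market clears where 2041 - 4P = 1327 + 10P. Rearranging, 14P = 714, hence P* = 51.
Then Q* = 2041 - 4(51) = 1837.
Demand choke price (Qd = 0): P = 2041/4 = 510.25. Consumer surplus = ½ × (510.25 - 51) × 1837 = 421821.125.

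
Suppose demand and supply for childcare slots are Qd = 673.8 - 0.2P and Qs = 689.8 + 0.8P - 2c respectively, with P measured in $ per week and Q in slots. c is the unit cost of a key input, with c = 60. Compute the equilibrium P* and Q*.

With c = 60, supply is Qs = 569.8 + 0.8P.
Equating demand and supply, 673.8 - 0.2P = 569.8 + 0.8P gives P = 104, so P* = 104.
From the demand curve, Q* = 673.8 - 0.2(104) = 653.

P* = 104, Q* = 653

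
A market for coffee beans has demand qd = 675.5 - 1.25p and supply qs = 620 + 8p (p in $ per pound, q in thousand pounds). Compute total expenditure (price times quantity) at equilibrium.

At equilibrium qd = qs, so 675.5 - 1.25p = 620 + 8p; collecting terms, 55.5 = 9.25p and p* = 6.
Then q* = 675.5 - 1.25(6) = 668.
Total expenditure = p* × q* = 6 × 668 = 4008.

Total expenditure = 4008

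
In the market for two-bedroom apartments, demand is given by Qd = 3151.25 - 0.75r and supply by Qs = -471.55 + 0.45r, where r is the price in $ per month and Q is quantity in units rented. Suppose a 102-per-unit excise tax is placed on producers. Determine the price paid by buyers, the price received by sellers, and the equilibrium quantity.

r_b = 3057.25, r_s = 2955.25, Q = 858.3125

The tax drives a wedge r_b - r_s = 102. Substituting r_s = r_b - 102 into supply: Qs = -517.45 + 0.45r_b.
Set Qd = Qs: 3151.25 - 0.75r_b = -517.45 + 0.45r_b, so 3668.7 = 1.2r_b and r_b = 3057.25.
So r_s = 2955.25 and the quantity traded is Q = 3151.25 - 0.75(3057.25) = 858.3125.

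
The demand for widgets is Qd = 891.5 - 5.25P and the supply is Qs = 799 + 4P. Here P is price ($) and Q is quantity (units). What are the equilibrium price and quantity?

Equating demand and supply, 891.5 - 5.25P = 799 + 4P gives 9.25P = 92.5, so P* = 10.
From the demand curve, Q* = 891.5 - 5.25(10) = 839.

P* = 10, Q* = 839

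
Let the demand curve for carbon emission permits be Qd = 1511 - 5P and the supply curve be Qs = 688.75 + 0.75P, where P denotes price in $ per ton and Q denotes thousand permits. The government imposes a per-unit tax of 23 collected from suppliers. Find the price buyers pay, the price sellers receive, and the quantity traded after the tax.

P_b = 146, P_s = 123, Q = 781

Suppliers keep P_s = P_b - 23 per unit, so supply in terms of the buyer price is Qs = 671.5 + 0.75P_b.
Set Qd = Qs: 1511 - 5P_b = 671.5 + 0.75P_b, so 839.5 = 5.75P_b and P_b = 146.
So P_s = 123 and the quantity traded is Q = 1511 - 5(146) = 781.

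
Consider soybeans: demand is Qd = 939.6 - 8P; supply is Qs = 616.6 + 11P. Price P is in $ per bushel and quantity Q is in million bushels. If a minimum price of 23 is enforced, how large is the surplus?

Surplus = 114

With P fixed at 23, quantity demanded is 755.6 and quantity supplied is 869.6.
Surplus = Qs - Qd = 869.6 - 755.6 = 114.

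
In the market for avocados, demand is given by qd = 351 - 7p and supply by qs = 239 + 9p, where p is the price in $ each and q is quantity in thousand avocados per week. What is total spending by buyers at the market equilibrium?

At equilibrium qd = qs, so 351 - 7p = 239 + 9p; collecting terms, 112 = 16p and p* = 7.
Plugging p* into demand: q* = 351 - 7(7) = 302.
Total spending by buyers = p* × q* = 7 × 302 = 2114.

Total spending by buyers = 2114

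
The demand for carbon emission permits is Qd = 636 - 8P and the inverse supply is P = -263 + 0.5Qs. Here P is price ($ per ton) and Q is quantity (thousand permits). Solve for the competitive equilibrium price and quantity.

P* = 11, Q* = 548

Inverting to quantity form: Qs = 526 + 2P.
Equating demand and supply, 636 - 8P = 526 + 2P gives 10P = 110, so P* = 11.
Then Q* = 636 - 8(11) = 548.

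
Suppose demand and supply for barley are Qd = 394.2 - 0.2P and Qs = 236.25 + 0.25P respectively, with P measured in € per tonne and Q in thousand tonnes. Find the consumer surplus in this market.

At equilibrium Qd = Qs, so 394.2 - 0.2P = 236.25 + 0.25P; collecting terms, 157.95 = 0.45P and P* = 351.
Plugging P* into demand: Q* = 394.2 - 0.2(351) = 324.
Demand choke price (Qd = 0): P = 394.2/0.2 = 1971. Consumer surplus = ½ × (1971 - 351) × 324 = 262440.

Consumer surplus = 262440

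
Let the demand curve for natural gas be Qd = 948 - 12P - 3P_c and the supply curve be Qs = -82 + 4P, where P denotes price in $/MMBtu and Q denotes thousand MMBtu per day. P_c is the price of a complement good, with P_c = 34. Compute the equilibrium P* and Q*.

With P_c = 34, demand is Qd = 846 - 12P.
At equilibrium Qd = Qs, so 846 - 12P = -82 + 4P; collecting terms, 928 = 16P and P* = 58.
Plugging P* into demand: Q* = 846 - 12(58) = 150.

P* = 58, Q* = 150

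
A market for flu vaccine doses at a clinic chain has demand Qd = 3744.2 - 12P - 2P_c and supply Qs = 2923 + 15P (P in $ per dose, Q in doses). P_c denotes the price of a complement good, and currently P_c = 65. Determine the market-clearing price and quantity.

P* = 25.6, Q* = 3307

With P_c = 65, demand is Qd = 3614.2 - 12P.
The market clears where 3614.2 - 12P = 2923 + 15P. Rearranging, 27P = 691.2, hence P* = 25.6.
Plugging P* into demand: Q* = 3614.2 - 12(25.6) = 3307.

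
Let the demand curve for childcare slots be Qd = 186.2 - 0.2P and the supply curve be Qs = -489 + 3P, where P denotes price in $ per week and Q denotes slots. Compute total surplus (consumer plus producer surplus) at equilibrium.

Total surplus = 55296

Equating demand and supply, 186.2 - 0.2P = -489 + 3P gives 3.2P = 675.2, so P* = 211.
From the demand curve, Q* = 186.2 - 0.2(211) = 144.
Demand choke price = 931; supply choke price = 163. CS = ½(931 - 211)(144) = 51840; PS = ½(211 - 163)(144) = 3456. Total surplus = 55296.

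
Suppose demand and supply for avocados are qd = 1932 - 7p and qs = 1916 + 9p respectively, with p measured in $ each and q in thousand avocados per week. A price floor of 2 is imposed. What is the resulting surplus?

At p = 2: qd = 1918 and qs = 1934.
Surplus = qs - qd = 1934 - 1918 = 16.

Surplus = 16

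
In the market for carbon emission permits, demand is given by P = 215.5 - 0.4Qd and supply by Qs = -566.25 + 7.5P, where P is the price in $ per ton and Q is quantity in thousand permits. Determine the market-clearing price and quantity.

Inverting to quantity form: Qd = 538.75 - 2.5P.
Equating demand and supply, 538.75 - 2.5P = -566.25 + 7.5P gives 10P = 1105, so P* = 110.5.
Substitute back: Q* = 538.75 - 2.5(110.5) = 262.5.

P* = 110.5, Q* = 262.5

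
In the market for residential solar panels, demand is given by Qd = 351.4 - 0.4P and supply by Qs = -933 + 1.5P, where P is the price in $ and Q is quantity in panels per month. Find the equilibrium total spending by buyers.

Equating demand and supply, 351.4 - 0.4P = -933 + 1.5P gives 1.9P = 1284.4, so P* = 676.
Plugging P* into demand: Q* = 351.4 - 0.4(676) = 81.
Total spending by buyers = P* × Q* = 676 × 81 = 54756.

Total spending by buyers = 54756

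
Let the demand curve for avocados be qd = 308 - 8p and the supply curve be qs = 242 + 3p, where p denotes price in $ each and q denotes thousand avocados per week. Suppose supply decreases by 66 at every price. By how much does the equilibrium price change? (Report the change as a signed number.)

Δp = 6

Set qd = qs: 308 - 8p = 242 + 3p, so 66 = 11p and p* = 6.
Substitute back: q* = 308 - 8(6) = 260.
After the shift, supply is qs = 176 + 3p.
The new intersection has 132 = 11p, i.e. p = 12, q = 212.
Δp = 12 - 6 = 6.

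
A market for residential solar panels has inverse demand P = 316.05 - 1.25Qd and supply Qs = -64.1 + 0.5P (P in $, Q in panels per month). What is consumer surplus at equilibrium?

Inverting to quantity form: Qd = 252.84 - 0.8P.
At equilibrium Qd = Qs, so 252.84 - 0.8P = -64.1 + 0.5P; collecting terms, 316.94 = 1.3P and P* = 243.8.
Then Q* = 252.84 - 0.8(243.8) = 57.8.
Demand choke price (Qd = 0): P = 252.84/0.8 = 316.05. Consumer surplus = ½ × (316.05 - 243.8) × 57.8 = 2088.025.

Consumer surplus = 2088.025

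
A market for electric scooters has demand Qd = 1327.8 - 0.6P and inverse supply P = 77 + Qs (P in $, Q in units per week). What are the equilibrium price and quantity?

P* = 878, Q* = 801

Rewriting in direct form: Qs = -77 + P.
Set Qd = Qs: 1327.8 - 0.6P = -77 + P, so 1404.8 = 1.6P and P* = 878.
Plugging P* into demand: Q* = 1327.8 - 0.6(878) = 801.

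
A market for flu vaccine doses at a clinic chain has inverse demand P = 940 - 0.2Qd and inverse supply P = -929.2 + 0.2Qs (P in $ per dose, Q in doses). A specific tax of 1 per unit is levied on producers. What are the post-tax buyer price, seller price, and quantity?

In direct form, Qd = 4700 - 5P and Qs = 4646 + 5P.
The tax drives a wedge P_b - P_s = 1. Substituting P_s = P_b - 1 into supply: Qs = 4641 + 5P_b.
Set Qd = Qs: 4700 - 5P_b = 4641 + 5P_b, so 59 = 10P_b and P_b = 5.9.
So P_s = 4.9 and the quantity traded is Q = 4700 - 5(5.9) = 4670.5.

P_b = 5.9, P_s = 4.9, Q = 4670.5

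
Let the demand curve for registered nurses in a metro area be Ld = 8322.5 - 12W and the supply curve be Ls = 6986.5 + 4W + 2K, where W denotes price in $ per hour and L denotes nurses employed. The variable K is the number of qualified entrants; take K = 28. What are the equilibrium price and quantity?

With K = 28, supply is Ls = 7042.5 + 4W.
At equilibrium Ld = Ls, so 8322.5 - 12W = 7042.5 + 4W; collecting terms, 1280 = 16W and W* = 80.
From the demand curve, L* = 8322.5 - 12(80) = 7362.5.

W* = 80, L* = 7362.5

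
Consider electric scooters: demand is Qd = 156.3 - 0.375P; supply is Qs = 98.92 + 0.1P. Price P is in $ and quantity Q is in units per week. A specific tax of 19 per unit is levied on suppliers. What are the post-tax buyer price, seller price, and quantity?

P_b = 124.8, P_s = 105.8, Q = 109.5

Suppliers keep P_s = P_b - 19 per unit, so supply in terms of the buyer price is Qs = 97.02 + 0.1P_b.
Equate demand and the shifted supply: 156.3 - 0.375P_b = 97.02 + 0.1P_b, giving 0.475P_b = 59.28, so P_b = 124.8.
Then P_s = 124.8 - 19 = 105.8 and Q = 156.3 - 0.375(124.8) = 109.5.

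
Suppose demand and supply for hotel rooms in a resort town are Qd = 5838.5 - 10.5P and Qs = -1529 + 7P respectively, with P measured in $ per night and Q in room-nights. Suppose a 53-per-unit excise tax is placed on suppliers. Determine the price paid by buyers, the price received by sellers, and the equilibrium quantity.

P_b = 442.2, P_s = 389.2, Q = 1195.4

With a tax of 53 on suppliers, they supply based on the net price P_s = P_b - 53, so Qs = -1900 + 7P_b.
Market clearing requires 5838.5 - 10.5P_b = -1900 + 7P_b; hence 7738.5 = 17.5P_b and P_b = 442.2.
Then P_s = 442.2 - 53 = 389.2 and Q = 5838.5 - 10.5(442.2) = 1195.4.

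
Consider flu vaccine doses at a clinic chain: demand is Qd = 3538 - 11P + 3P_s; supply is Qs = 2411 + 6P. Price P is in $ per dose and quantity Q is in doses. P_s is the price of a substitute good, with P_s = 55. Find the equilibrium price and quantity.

P* = 76, Q* = 2867

With P_s = 55, demand is Qd = 3703 - 11P.
Equating demand and supply, 3703 - 11P = 2411 + 6P gives 17P = 1292, so P* = 76.
Then Q* = 3703 - 11(76) = 2867.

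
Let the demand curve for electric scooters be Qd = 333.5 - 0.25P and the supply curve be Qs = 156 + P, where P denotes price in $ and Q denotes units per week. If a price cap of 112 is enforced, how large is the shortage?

Shortage = 37.5

Evaluating both curves at the ceiling price 112 gives Qd = 305.5, Qs = 268.
Shortage = Qd - Qs = 305.5 - 268 = 37.5.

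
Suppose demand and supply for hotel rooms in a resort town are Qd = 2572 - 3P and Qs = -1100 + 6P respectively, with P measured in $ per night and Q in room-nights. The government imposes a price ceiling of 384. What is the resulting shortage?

Shortage = 216

At P = 384: Qd = 1420 and Qs = 1204.
Shortage = Qd - Qs = 1420 - 1204 = 216.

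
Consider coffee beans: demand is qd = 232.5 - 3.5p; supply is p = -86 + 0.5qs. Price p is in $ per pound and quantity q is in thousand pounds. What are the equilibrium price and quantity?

p* = 11, q* = 194

In direct form, qs = 172 + 2p.
The market clears where 232.5 - 3.5p = 172 + 2p. Rearranging, 5.5p = 60.5, hence p* = 11.
Then q* = 232.5 - 3.5(11) = 194.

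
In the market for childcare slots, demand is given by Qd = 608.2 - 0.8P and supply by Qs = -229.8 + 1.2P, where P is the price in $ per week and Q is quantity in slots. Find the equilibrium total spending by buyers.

At equilibrium Qd = Qs, so 608.2 - 0.8P = -229.8 + 1.2P; collecting terms, 838 = 2P and P* = 419.
Then Q* = 608.2 - 0.8(419) = 273.
Total spending by buyers = P* × Q* = 419 × 273 = 114387.

Total spending by buyers = 114387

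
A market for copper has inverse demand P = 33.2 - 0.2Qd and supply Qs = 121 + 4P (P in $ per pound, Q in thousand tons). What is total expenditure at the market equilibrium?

Total expenditure = 705

Rewriting in direct form: Qd = 166 - 5P.
Equating demand and supply, 166 - 5P = 121 + 4P gives 9P = 45, so P* = 5.
Substitute back: Q* = 166 - 5(5) = 141.
Total expenditure = P* × Q* = 5 × 141 = 705.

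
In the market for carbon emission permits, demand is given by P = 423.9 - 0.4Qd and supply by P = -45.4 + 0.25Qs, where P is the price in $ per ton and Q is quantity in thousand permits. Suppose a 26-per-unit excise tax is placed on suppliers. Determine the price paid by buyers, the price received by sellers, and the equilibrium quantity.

Rewriting in direct form: Qd = 1059.75 - 2.5P and Qs = 181.6 + 4P.
The tax drives a wedge P_b - P_s = 26. Substituting P_s = P_b - 26 into supply: Qs = 77.6 + 4P_b.
Market clearing requires 1059.75 - 2.5P_b = 77.6 + 4P_b; hence 982.15 = 6.5P_b and P_b = 151.1.
Then P_s = 151.1 - 26 = 125.1 and Q = 1059.75 - 2.5(151.1) = 682.

P_b = 151.1, P_s = 125.1, Q = 682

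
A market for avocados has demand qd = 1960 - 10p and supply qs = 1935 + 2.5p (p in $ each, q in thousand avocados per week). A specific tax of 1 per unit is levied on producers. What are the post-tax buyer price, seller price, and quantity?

p_b = 2.2, p_s = 1.2, q = 1938

With a tax of 1 on producers, they supply based on the net price p_s = p_b - 1, so qs = 1932.5 + 2.5p_b.
Equate demand and the shifted supply: 1960 - 10p_b = 1932.5 + 2.5p_b, giving 12.5p_b = 27.5, so p_b = 2.2.
Then p_s = 2.2 - 1 = 1.2 and q = 1960 - 10(2.2) = 1938.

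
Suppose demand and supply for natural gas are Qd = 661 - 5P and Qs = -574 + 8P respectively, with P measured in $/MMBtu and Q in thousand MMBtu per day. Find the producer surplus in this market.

Producer surplus = 2162.25

Set Qd = Qs: 661 - 5P = -574 + 8P, so 1235 = 13P and P* = 95.
From the demand curve, Q* = 661 - 5(95) = 186.
Supply choke price (Qs = 0): P = 71.75. Producer surplus = ½ × (95 - 71.75) × 186 = 2162.25.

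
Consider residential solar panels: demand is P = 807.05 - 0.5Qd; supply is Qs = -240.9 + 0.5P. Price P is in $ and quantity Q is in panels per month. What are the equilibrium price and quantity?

P* = 742, Q* = 130.1

Solving each curve for Q: Qd = 1614.1 - 2P.
At equilibrium Qd = Qs, so 1614.1 - 2P = -240.9 + 0.5P; collecting terms, 1855 = 2.5P and P* = 742.
Then Q* = 1614.1 - 2(742) = 130.1.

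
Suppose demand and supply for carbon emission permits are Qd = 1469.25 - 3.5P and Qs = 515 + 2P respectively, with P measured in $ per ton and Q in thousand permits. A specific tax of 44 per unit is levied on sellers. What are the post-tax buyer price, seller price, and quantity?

With a tax of 44 on sellers, they supply based on the net price P_s = P_b - 44, so Qs = 427 + 2P_b.
Set Qd = Qs: 1469.25 - 3.5P_b = 427 + 2P_b, so 1042.25 = 5.5P_b and P_b = 189.5.
Then P_s = 189.5 - 44 = 145.5 and Q = 1469.25 - 3.5(189.5) = 806.

P_b = 189.5, P_s = 145.5, Q = 806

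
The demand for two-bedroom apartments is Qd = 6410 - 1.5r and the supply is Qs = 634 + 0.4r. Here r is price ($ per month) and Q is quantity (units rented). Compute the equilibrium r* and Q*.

Equating demand and supply, 6410 - 1.5r = 634 + 0.4r gives 1.9r = 5776, so r* = 3040.
Substitute back: Q* = 6410 - 1.5(3040) = 1850.

r* = 3040, Q* = 1850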